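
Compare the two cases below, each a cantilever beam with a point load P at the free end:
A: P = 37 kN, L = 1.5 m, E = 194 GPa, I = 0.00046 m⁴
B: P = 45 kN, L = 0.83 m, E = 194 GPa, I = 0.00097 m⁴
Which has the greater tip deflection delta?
Model: a cantilever beam with a point load P at the free end, so delta = (P·L^3) / (3·E·I) (SI units).
  A: delta = (37000 × 1.5^3) / (3 × (1.94 × 10¹¹) × 0.00046) = 0.0004664 m = 0.4664 mm
  B: delta = (45000 × 0.83^3) / (3 × (1.94 × 10¹¹) × 0.00097) = 4.558 × 10⁻⁵ m = 0.04558 mm
0.4664 mm > 0.04558 mm, so A is larger.
Final answer: A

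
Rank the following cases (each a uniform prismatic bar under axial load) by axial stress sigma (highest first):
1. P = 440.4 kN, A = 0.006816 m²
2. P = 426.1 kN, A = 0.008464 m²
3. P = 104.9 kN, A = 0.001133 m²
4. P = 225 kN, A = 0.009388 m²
Model: a uniform prismatic bar under axial load, so sigma = P / A (SI units).
  Case 1: sigma = 440400 / 0.006816 = 6.461 × 10⁷ Pa = 64.61 MPa
  Case 2: sigma = 426100 / 0.008464 = 5.034 × 10⁷ Pa = 50.34 MPa
  Case 3: sigma = 104900 / 0.001133 = 9.259 × 10⁷ Pa = 92.59 MPa
  Case 4: sigma = 225000 / 0.009388 = 2.397 × 10⁷ Pa = 23.97 MPa
Ordering: 92.59 MPa (case 3) > 64.61 MPa (case 1) > 50.34 MPa (case 2) > 23.97 MPa (case 4)
Final answer: 3, 1, 2, 4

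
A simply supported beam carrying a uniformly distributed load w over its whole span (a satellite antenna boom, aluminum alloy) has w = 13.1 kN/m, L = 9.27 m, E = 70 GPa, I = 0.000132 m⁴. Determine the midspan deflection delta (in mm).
Model: a simply supported beam carrying a uniformly distributed load w over its whole span, so delta = (5·w·L^4) / (384·E·I).
Convert to SI units:
  w = 13.1 kN/m = 13100 N/m
  E = 70 GPa = 7 × 10¹⁰ Pa
Substitute:
  delta = (5 × 13100 × 9.27^4) / (384 × (7 × 10¹⁰) × 0.000132)
  delta = 0.1363 m
Convert: delta = 0.1363 m = 136.3 mm
Final answer: delta = 136.3 mm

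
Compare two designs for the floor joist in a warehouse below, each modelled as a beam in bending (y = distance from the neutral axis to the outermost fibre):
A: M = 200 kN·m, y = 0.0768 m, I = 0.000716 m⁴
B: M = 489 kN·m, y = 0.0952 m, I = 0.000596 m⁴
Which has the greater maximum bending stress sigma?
Model: a beam in bending (y = distance from the neutral axis to the outermost fibre), so sigma = (M·y) / I (SI units).
  A: sigma = (200000 × 0.0768) / 0.000716 = 2.145 × 10⁷ Pa = 21.45 MPa
  B: sigma = (489000 × 0.0952) / 0.000596 = 7.811 × 10⁷ Pa = 78.11 MPa
78.11 MPa > 21.45 MPa, so B is larger.
Final answer: B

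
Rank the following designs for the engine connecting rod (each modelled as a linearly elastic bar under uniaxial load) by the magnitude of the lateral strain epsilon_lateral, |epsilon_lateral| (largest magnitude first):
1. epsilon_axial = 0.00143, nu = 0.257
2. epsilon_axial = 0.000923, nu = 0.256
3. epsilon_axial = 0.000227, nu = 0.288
Model: a linearly elastic bar under uniaxial load, so epsilon_lateral = -nu·epsilon_axial (SI units).
  Case 1: epsilon_lateral = -(0.257 × 0.00143) = -0.0003675
  Case 2: epsilon_lateral = -(0.256 × 0.000923) = -0.0002363
  Case 3: epsilon_lateral = -(0.288 × 0.000227) = -6.538 × 10⁻⁵
Ordering by |epsilon_lateral|: 0.0003675 (case 1) > 0.0002363 (case 2) > 6.538 × 10⁻⁵ (case 3)
Final answer: 1, 2, 3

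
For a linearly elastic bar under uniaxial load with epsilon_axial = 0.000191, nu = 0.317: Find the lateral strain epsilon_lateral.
Model: a linearly elastic bar under uniaxial load, so epsilon_lateral = -nu·epsilon_axial.
Substitute:
  epsilon_lateral = -(0.317 × 0.000191)
  epsilon_lateral = -6.055 × 10⁻⁵
Final answer: epsilon_lateral = -6.055 × 10⁻⁵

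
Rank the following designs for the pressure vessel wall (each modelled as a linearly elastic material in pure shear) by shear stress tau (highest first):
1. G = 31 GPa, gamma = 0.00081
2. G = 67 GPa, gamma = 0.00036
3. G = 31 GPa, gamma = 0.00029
Model: a linearly elastic material in pure shear, so tau = G·gamma (SI units).
  Case 1: tau = (3.1 × 10¹⁰) × 0.00081 = 2.511 × 10⁷ Pa = 25.11 MPa
  Case 2: tau = (6.7 × 10¹⁰) × 0.00036 = 2.412 × 10⁷ Pa = 24.12 MPa
  Case 3: tau = (3.1 × 10¹⁰) × 0.00029 = 8.99 × 10⁶ Pa = 8.99 MPa
Ordering: 25.11 MPa (case 1) > 24.12 MPa (case 2) > 8.99 MPa (case 3)
Final answer: 1, 2, 3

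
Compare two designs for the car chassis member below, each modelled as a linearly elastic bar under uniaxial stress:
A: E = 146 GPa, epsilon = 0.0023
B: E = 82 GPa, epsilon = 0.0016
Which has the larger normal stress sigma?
Model: a linearly elastic bar under uniaxial stress, so sigma = E·epsilon (SI units).
  A: sigma = (1.46 × 10¹¹) × 0.0023 = 3.358 × 10⁸ Pa = 335.8 MPa
  B: sigma = (8.2 × 10¹⁰) × 0.0016 = 1.312 × 10⁸ Pa = 131.2 MPa
335.8 MPa > 131.2 MPa, so A is larger.
Final answer: A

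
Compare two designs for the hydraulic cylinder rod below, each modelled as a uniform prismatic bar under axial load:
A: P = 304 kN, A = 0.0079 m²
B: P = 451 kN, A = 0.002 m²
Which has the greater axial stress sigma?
Model: a uniform prismatic bar under axial load, so sigma = P / A (SI units).
  A: sigma = 304000 / 0.0079 = 3.848 × 10⁷ Pa = 38.48 MPa
  B: sigma = 451000 / 0.002 = 2.255 × 10⁸ Pa = 225.5 MPa
225.5 MPa > 38.48 MPa, so B is larger.
Final answer: B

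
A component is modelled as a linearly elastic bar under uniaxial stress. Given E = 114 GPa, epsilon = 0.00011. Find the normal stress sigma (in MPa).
Model: a linearly elastic bar under uniaxial stress, so sigma = E·epsilon.
Convert to SI units:
  E = 114 GPa = 1.14 × 10¹¹ Pa
Substitute:
  sigma = (1.14 × 10¹¹) × 0.00011
  sigma = 1.254 × 10⁷ Pa
Convert: sigma = 1.254 × 10⁷ Pa = 12.54 MPa
Final answer: sigma = 12.54 MPa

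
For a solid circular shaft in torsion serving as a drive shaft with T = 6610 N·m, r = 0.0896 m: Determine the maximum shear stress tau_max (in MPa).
Model: a solid circular shaft in torsion, so tau_max = (2·T) / (π·r^3).
Substitute:
  tau_max = (2 × 6610) / (π × 0.0896^3)
  tau_max = 5.85 × 10⁶ Pa
Convert: tau_max = 5.85 × 10⁶ Pa = 5.85 MPa
Final answer: tau_max = 5.85 MPa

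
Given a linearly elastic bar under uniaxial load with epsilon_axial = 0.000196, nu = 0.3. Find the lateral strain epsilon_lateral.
Model: a linearly elastic bar under uniaxial load, so epsilon_lateral = -nu·epsilon_axial.
Substitute:
  epsilon_lateral = -(0.3 × 0.000196)
  epsilon_lateral = -5.88 × 10⁻⁵
Final answer: epsilon_lateral = -5.88 × 10⁻⁵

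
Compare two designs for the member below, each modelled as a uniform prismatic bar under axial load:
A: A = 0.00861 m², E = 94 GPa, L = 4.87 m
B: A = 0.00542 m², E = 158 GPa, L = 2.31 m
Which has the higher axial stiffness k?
Model: a uniform prismatic bar under axial load, so k = (A·E) / L (SI units).
  A: k = (0.00861 × (9.4 × 10¹⁰)) / 4.87 = 1.662 × 10⁸ N/m = 166.2 MN/m
  B: k = (0.00542 × (1.58 × 10¹¹)) / 2.31 = 3.707 × 10⁸ N/m = 370.7 MN/m
370.7 MN/m > 166.2 MN/m, so B is larger.
Final answer: B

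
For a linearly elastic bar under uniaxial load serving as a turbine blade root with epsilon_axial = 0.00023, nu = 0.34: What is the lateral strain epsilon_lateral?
Model: a linearly elastic bar under uniaxial load, so epsilon_lateral = -nu·epsilon_axial.
Substitute:
  epsilon_lateral = -(0.34 × 0.00023)
  epsilon_lateral = -7.82 × 10⁻⁵
Final answer: epsilon_lateral = -7.82 × 10⁻⁵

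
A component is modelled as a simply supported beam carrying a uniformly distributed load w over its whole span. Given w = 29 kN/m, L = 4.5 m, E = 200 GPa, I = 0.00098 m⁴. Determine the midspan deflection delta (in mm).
Model: a simply supported beam carrying a uniformly distributed load w over its whole span, so delta = (5·w·L^4) / (384·E·I).
Convert to SI units:
  w = 29 kN/m = 29000 N/m
  E = 200 GPa = 2 × 10¹¹ Pa
Substitute:
  delta = (5 × 29000 × 4.5^4) / (384 × (2 × 10¹¹) × 0.00098)
  delta = 0.00079 m
Convert: delta = 0.00079 m = 0.79 mm
Final answer: delta = 0.79 mm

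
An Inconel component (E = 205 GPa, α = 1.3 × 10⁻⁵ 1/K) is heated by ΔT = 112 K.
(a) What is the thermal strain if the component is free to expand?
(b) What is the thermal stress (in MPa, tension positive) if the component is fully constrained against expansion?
(a) Free thermal strain ε_th = α·ΔT = (1.3 × 10⁻⁵) × 112 = 0.001456
(b) Fully constrained, the expansion is suppressed, so σ = -E·α·ΔT. Convert E = 205 GPa = 2.05 × 10¹¹ Pa.
  σ = -(2.05 × 10¹¹) × (1.3 × 10⁻⁵) × 112 = -2.985 × 10⁸ Pa = -298.5 MPa (compressive)
Final answer: (a) ε_th = 0.001456, (b) σ = -298.5 MPa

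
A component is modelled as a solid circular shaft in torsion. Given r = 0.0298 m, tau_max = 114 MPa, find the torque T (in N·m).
Model: a solid circular shaft in torsion, so tau_max = (2·T) / (π·r^3).
Solve for T: T = (π·tau_max·r^3) / 2.
Convert to SI units:
  tau_max = 114 MPa = 1.14 × 10⁸ Pa
Substitute:
  T = (π × (1.14 × 10⁸) × 0.0298^3) / 2
  T = 4739 N·m
Final answer: T = 4739 N·m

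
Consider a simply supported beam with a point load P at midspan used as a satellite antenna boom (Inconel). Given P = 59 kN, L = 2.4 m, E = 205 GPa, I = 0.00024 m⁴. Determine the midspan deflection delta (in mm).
Model: a simply supported beam with a point load P at midspan, so delta = (P·L^3) / (48·E·I).
Convert to SI units:
  P = 59 kN = 59000 N
  E = 205 GPa = 2.05 × 10¹¹ Pa
Substitute:
  delta = (59000 × 2.4^3) / (48 × (2.05 × 10¹¹) × 0.00024)
  delta = 0.0003454 m
Convert: delta = 0.0003454 m = 0.3454 mm
Final answer: delta = 0.3454 mm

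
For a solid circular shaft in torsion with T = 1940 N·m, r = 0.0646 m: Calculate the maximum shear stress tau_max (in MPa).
Model: a solid circular shaft in torsion, so tau_max = (2·T) / (π·r^3).
Substitute:
  tau_max = (2 × 1940) / (π × 0.0646^3)
  tau_max = 4.581 × 10⁶ Pa
Convert: tau_max = 4.581 × 10⁶ Pa = 4.581 MPa
Final answer: tau_max = 4.581 MPa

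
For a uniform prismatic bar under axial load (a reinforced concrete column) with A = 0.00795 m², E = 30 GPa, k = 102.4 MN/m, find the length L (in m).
Model: a uniform prismatic bar under axial load, so k = (A·E) / L.
Solve for L: L = (A·E) / k.
Convert to SI units:
  E = 30 GPa = 3 × 10¹⁰ Pa
  k = 102.4 MN/m = 1.024 × 10⁸ N/m
Substitute:
  L = (0.00795 × (3 × 10¹⁰)) / (1.024 × 10⁸)
  L = 2.329 m
Final answer: L = 2.329 m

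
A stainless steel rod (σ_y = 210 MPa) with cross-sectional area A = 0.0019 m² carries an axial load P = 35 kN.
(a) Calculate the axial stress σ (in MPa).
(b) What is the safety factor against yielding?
(a) Axial stress σ = P/A. Convert P = 35 kN = 35000 N.
  σ = 35000 / 0.0019 = 1.842 × 10⁷ Pa = 18.42 MPa
(b) Safety factor SF = σ_y/σ = 210 / 18.42 = 11.4
Final answer: (a) σ = 18.42 MPa, (b) SF = 11.4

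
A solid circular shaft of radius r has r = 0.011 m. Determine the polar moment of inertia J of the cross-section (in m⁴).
Model: a solid circular shaft of radius r, so J = (π·r^4) / 2.
Substitute:
  J = (π × 0.011^4) / 2
  J = 2.3 × 10⁻⁸ m⁴
Final answer: J = 2.3 × 10⁻⁸ m⁴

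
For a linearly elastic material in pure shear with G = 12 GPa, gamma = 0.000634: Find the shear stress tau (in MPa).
Model: a linearly elastic material in pure shear, so tau = G·gamma.
Convert to SI units:
  G = 12 GPa = 1.2 × 10¹⁰ Pa
Substitute:
  tau = (1.2 × 10¹⁰) × 0.000634
  tau = 7.608 × 10⁶ Pa
Convert: tau = 7.608 × 10⁶ Pa = 7.608 MPa
Final answer: tau = 7.608 MPa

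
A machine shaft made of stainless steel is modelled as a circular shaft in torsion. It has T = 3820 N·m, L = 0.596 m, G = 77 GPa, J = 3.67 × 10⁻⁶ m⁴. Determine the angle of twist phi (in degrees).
Model: a circular shaft in torsion, so phi = (T·L) / (G·J).
Convert to SI units:
  G = 77 GPa = 7.7 × 10¹⁰ Pa
Substitute:
  phi = (3820 × 0.596) / ((7.7 × 10¹⁰) × (3.67 × 10⁻⁶))
  phi = 0.008057 rad
Convert to degrees: phi = 0.008057 × 180/π = 0.4616°
Final answer: phi = 0.4616°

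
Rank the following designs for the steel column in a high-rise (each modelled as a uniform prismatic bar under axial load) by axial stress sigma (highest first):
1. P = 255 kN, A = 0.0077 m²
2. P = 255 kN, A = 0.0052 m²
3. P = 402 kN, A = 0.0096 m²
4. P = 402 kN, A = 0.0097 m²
Model: a uniform prismatic bar under axial load, so sigma = P / A (SI units).
  Case 1: sigma = 255000 / 0.0077 = 3.312 × 10⁷ Pa = 33.12 MPa
  Case 2: sigma = 255000 / 0.0052 = 4.904 × 10⁷ Pa = 49.04 MPa
  Case 3: sigma = 402000 / 0.0096 = 4.188 × 10⁷ Pa = 41.88 MPa
  Case 4: sigma = 402000 / 0.0097 = 4.144 × 10⁷ Pa = 41.44 MPa
Ordering: 49.04 MPa (case 2) > 41.88 MPa (case 3) > 41.44 MPa (case 4) > 33.12 MPa (case 1)
Final answer: 2, 3, 4, 1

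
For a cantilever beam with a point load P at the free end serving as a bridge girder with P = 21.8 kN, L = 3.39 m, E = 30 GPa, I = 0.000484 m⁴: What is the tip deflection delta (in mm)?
Model: a cantilever beam with a point load P at the free end, so delta = (P·L^3) / (3·E·I).
Convert to SI units:
  P = 21.8 kN = 21800 N
  E = 30 GPa = 3 × 10¹⁰ Pa
Substitute:
  delta = (21800 × 3.39^3) / (3 × (3 × 10¹⁰) × 0.000484)
  delta = 0.0195 m
Convert: delta = 0.0195 m = 19.5 mm
Final answer: delta = 19.5 mm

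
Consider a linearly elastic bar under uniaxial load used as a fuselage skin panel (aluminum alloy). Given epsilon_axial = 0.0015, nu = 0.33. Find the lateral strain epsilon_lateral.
Model: a linearly elastic bar under uniaxial load, so epsilon_lateral = -nu·epsilon_axial.
Substitute:
  epsilon_lateral = -(0.33 × 0.0015)
  epsilon_lateral = -0.000495
Final answer: epsilon_lateral = -0.000495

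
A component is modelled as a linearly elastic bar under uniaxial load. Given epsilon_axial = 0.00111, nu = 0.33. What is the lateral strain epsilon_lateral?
Model: a linearly elastic bar under uniaxial load, so epsilon_lateral = -nu·epsilon_axial.
Substitute:
  epsilon_lateral = -(0.33 × 0.00111)
  epsilon_lateral = -0.0003663
Final answer: epsilon_lateral = -0.0003663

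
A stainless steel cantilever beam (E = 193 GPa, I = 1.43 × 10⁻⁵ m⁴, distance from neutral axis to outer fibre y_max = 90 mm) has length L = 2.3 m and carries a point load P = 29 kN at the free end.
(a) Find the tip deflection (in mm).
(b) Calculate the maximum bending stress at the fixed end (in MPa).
(a) Tip deflection of a cantilever with an end point load: δ = P·L^3 / (3·E·I). Convert P = 29 kN = 29000 N, E = 193 GPa = 1.93 × 10¹¹ Pa.
  δ = (29000 × 2.3^3) / (3 × (1.93 × 10¹¹) × (1.43 × 10⁻⁵)) = 0.04262 m = 42.62 mm
(b) Maximum bending moment at the fixed end: M = P·L = 29000 × 2.3 = 66700 N·m. Convert y_max = 90 mm = 0.09 m.
  σ = M·y_max / I = (66700 × 0.09) / (1.43 × 10⁻⁵) = 4.198 × 10⁸ Pa = 419.8 MPa
Final answer: (a) δ = 42.62 mm, (b) σ = 419.8 MPa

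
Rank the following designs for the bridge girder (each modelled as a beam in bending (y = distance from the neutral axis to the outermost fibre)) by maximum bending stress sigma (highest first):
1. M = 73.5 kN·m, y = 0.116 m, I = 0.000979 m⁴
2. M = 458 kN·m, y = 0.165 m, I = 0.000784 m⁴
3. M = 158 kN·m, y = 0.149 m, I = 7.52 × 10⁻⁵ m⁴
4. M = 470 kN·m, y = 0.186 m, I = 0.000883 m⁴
Model: a beam in bending (y = distance from the neutral axis to the outermost fibre), so sigma = (M·y) / I (SI units).
  Case 1: sigma = (73500 × 0.116) / 0.000979 = 8.709 × 10⁶ Pa = 8.709 MPa
  Case 2: sigma = (458000 × 0.165) / 0.000784 = 9.639 × 10⁷ Pa = 96.39 MPa
  Case 3: sigma = (158000 × 0.149) / (7.52 × 10⁻⁵) = 3.131 × 10⁸ Pa = 313.1 MPa
  Case 4: sigma = (470000 × 0.186) / 0.000883 = 9.9 × 10⁷ Pa = 99 MPa
Ordering: 313.1 MPa (case 3) > 99 MPa (case 4) > 96.39 MPa (case 2) > 8.709 MPa (case 1)
Final answer: 3, 4, 2, 1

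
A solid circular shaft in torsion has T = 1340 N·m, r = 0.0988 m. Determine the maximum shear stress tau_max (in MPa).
Model: a solid circular shaft in torsion, so tau_max = (2·T) / (π·r^3).
Substitute:
  tau_max = (2 × 1340) / (π × 0.0988^3)
  tau_max = 884500 Pa
Convert: tau_max = 884500 Pa = 0.8845 MPa
Final answer: tau_max = 0.8845 MPa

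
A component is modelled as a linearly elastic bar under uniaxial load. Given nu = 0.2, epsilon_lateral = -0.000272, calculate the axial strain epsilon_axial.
Model: a linearly elastic bar under uniaxial load, so epsilon_lateral = -nu·epsilon_axial.
Solve for epsilon_axial: epsilon_axial = -epsilon_lateral / nu.
Substitute:
  epsilon_axial = -(-0.000272) / 0.2
  epsilon_axial = 0.00136
Final answer: epsilon_axial = 0.00136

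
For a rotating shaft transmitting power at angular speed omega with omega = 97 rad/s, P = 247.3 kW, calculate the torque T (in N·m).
Model: a rotating shaft transmitting power at angular speed omega, so P = T·omega.
Solve for T: T = P / omega.
Convert to SI units:
  P = 247.3 kW = 247300 W
Substitute:
  T = 247300 / 97
  T = 2549 N·m
Final answer: T = 2549 N·m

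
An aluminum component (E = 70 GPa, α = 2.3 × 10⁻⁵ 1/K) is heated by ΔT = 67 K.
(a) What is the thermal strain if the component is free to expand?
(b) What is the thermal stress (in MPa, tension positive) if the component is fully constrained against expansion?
(a) Free thermal strain ε_th = α·ΔT = (2.3 × 10⁻⁵) × 67 = 0.001541
(b) Fully constrained, the expansion is suppressed, so σ = -E·α·ΔT. Convert E = 70 GPa = 7 × 10¹⁰ Pa.
  σ = -(7 × 10¹⁰) × (2.3 × 10⁻⁵) × 67 = -1.079 × 10⁸ Pa = -107.9 MPa (compressive)
Final answer: (a) ε_th = 0.001541, (b) σ = -107.9 MPa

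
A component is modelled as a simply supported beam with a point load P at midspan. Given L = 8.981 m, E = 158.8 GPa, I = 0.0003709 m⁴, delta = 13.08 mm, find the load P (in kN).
Model: a simply supported beam with a point load P at midspan, so delta = (P·L^3) / (48·E·I).
Solve for P: P = (48·delta·E·I) / L^3.
Convert to SI units:
  E = 158.8 GPa = 1.588 × 10¹¹ Pa
  delta = 13.08 mm = 0.01308 m
Substitute:
  P = (48 × 0.01308 × (1.588 × 10¹¹) × 0.0003709) / 8.981^3
  P = 51050 N
Convert: P = 51050 N = 51.05 kN
Final answer: P = 51.05 kN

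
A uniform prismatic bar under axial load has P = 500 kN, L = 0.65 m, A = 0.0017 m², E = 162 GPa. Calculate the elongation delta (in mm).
Model: a uniform prismatic bar under axial load, so delta = (P·L) / (A·E).
Convert to SI units:
  P = 500 kN = 500000 N
  E = 162 GPa = 1.62 × 10¹¹ Pa
Substitute:
  delta = (500000 × 0.65) / (0.0017 × (1.62 × 10¹¹))
  delta = 0.00118 m
Convert: delta = 0.00118 m = 1.18 mm
Final answer: delta = 1.18 mm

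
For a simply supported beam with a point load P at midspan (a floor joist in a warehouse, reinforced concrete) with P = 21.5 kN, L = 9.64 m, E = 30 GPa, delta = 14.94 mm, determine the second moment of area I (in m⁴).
Model: a simply supported beam with a point load P at midspan, so delta = (P·L^3) / (48·E·I).
Solve for I: I = (P·L^3) / (48·delta·E).
Convert to SI units:
  P = 21.5 kN = 21500 N
  E = 30 GPa = 3 × 10¹⁰ Pa
  delta = 14.94 mm = 0.01494 m
Substitute:
  I = (21500 × 9.64^3) / (48 × 0.01494 × (3 × 10¹⁰))
  I = 0.0008953 m⁴
Final answer: I = 0.0008953 m⁴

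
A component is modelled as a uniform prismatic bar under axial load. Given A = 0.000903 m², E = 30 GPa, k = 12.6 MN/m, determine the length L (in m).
Model: a uniform prismatic bar under axial load, so k = (A·E) / L.
Solve for L: L = (A·E) / k.
Convert to SI units:
  E = 30 GPa = 3 × 10¹⁰ Pa
  k = 12.6 MN/m = 1.26 × 10⁷ N/m
Substitute:
  L = (0.000903 × (3 × 10¹⁰)) / (1.26 × 10⁷)
  L = 2.15 m
Final answer: L = 2.15 m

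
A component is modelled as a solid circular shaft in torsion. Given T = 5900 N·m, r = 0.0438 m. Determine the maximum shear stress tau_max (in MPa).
Model: a solid circular shaft in torsion, so tau_max = (2·T) / (π·r^3).
Substitute:
  tau_max = (2 × 5900) / (π × 0.0438^3)
  tau_max = 4.47 × 10⁷ Pa
Convert: tau_max = 4.47 × 10⁷ Pa = 44.7 MPa
Final answer: tau_max = 44.7 MPa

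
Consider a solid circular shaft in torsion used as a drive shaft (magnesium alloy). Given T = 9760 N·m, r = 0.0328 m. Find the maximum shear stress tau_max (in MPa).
Model: a solid circular shaft in torsion, so tau_max = (2·T) / (π·r^3).
Substitute:
  tau_max = (2 × 9760) / (π × 0.0328^3)
  tau_max = 1.761 × 10⁸ Pa
Convert: tau_max = 1.761 × 10⁸ Pa = 176.1 MPa
Final answer: tau_max = 176.1 MPa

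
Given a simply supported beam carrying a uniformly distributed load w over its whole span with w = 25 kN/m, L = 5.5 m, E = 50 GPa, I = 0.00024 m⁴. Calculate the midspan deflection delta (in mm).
Model: a simply supported beam carrying a uniformly distributed load w over its whole span, so delta = (5·w·L^4) / (384·E·I).
Convert to SI units:
  w = 25 kN/m = 25000 N/m
  E = 50 GPa = 5 × 10¹⁰ Pa
Substitute:
  delta = (5 × 25000 × 5.5^4) / (384 × (5 × 10¹⁰) × 0.00024)
  delta = 0.02482 m
Convert: delta = 0.02482 m = 24.82 mm
Final answer: delta = 24.82 mm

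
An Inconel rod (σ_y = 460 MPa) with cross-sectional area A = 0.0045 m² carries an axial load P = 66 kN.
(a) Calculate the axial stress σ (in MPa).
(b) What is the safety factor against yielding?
(a) Axial stress σ = P/A. Convert P = 66 kN = 66000 N.
  σ = 66000 / 0.0045 = 1.467 × 10⁷ Pa = 14.67 MPa
(b) Safety factor SF = σ_y/σ = 460 / 14.67 = 31.36
Final answer: (a) σ = 14.67 MPa, (b) SF = 31.36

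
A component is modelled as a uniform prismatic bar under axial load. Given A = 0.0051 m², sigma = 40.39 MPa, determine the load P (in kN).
Model: a uniform prismatic bar under axial load, so sigma = P / A.
Solve for P: P = sigma·A.
Convert to SI units:
  sigma = 40.39 MPa = 4.039 × 10⁷ Pa
Substitute:
  P = (4.039 × 10⁷) × 0.0051
  P = 206000 N
Convert: P = 206000 N = 206 kN
Final answer: P = 206 kN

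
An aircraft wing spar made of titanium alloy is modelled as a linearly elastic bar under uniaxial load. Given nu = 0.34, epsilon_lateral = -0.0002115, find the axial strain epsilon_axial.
Model: a linearly elastic bar under uniaxial load, so epsilon_lateral = -nu·epsilon_axial.
Solve for epsilon_axial: epsilon_axial = -epsilon_lateral / nu.
Substitute:
  epsilon_axial = -(-0.0002115) / 0.34
  epsilon_axial = 0.0006221
Final answer: epsilon_axial = 0.0006221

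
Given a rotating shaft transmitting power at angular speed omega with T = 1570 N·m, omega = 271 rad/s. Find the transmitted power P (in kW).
Model: a rotating shaft transmitting power at angular speed omega, so P = T·omega.
Substitute:
  P = 1570 × 271
  P = 425500 W
Convert: P = 425500 W = 425.5 kW
Final answer: P = 425.5 kW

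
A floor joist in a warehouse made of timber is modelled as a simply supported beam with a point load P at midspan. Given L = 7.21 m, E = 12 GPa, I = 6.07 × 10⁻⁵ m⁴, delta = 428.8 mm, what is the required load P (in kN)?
Model: a simply supported beam with a point load P at midspan, so delta = (P·L^3) / (48·E·I).
Solve for P: P = (48·delta·E·I) / L^3.
Convert to SI units:
  E = 12 GPa = 1.2 × 10¹⁰ Pa
  delta = 428.8 mm = 0.4288 m
Substitute:
  P = (48 × 0.4288 × (1.2 × 10¹⁰) × (6.07 × 10⁻⁵)) / 7.21^3
  P = 40000 N
Convert: P = 40000 N = 40 kN
Final answer: P = 40 kN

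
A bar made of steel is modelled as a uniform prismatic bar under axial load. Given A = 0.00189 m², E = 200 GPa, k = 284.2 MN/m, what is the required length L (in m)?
Model: a uniform prismatic bar under axial load, so k = (A·E) / L.
Solve for L: L = (A·E) / k.
Convert to SI units:
  E = 200 GPa = 2 × 10¹¹ Pa
  k = 284.2 MN/m = 2.842 × 10⁸ N/m
Substitute:
  L = (0.00189 × (2 × 10¹¹)) / (2.842 × 10⁸)
  L = 1.33 m
Final answer: L = 1.33 m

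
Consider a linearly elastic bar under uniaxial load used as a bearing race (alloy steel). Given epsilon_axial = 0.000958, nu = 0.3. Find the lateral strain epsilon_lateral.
Model: a linearly elastic bar under uniaxial load, so epsilon_lateral = -nu·epsilon_axial.
Substitute:
  epsilon_lateral = -(0.3 × 0.000958)
  epsilon_lateral = -0.0002874
Final answer: epsilon_lateral = -0.0002874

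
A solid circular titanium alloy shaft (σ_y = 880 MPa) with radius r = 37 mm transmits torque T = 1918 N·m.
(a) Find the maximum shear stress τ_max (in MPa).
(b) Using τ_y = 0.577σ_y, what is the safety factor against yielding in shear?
(a) For a solid circular shaft, τ_max = T·r/J with J = π·r^4/2, i.e. τ_max = 2·T / (π·r^3). Convert r = 37 mm = 0.037 m.
  τ_max = (2 × 1918) / (π × 0.037^3) = 2.411 × 10⁷ Pa = 24.11 MPa
(b) τ_y = 0.577 × 880 = 507.76 MPa
  SF = τ_y/τ_max = 507.76 / 24.11 = 21.06
Final answer: (a) τ_max = 24.11 MPa, (b) SF = 21.06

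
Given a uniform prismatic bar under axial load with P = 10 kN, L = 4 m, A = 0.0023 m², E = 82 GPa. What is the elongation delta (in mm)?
Model: a uniform prismatic bar under axial load, so delta = (P·L) / (A·E).
Convert to SI units:
  P = 10 kN = 10000 N
  E = 82 GPa = 8.2 × 10¹⁰ Pa
Substitute:
  delta = (10000 × 4) / (0.0023 × (8.2 × 10¹⁰))
  delta = 0.0002121 m
Convert: delta = 0.0002121 m = 0.2121 mm
Final answer: delta = 0.2121 mm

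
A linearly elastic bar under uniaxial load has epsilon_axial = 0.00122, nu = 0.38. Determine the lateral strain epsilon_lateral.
Model: a linearly elastic bar under uniaxial load, so epsilon_lateral = -nu·epsilon_axial.
Substitute:
  epsilon_lateral = -(0.38 × 0.00122)
  epsilon_lateral = -0.0004636
Final answer: epsilon_lateral = -0.0004636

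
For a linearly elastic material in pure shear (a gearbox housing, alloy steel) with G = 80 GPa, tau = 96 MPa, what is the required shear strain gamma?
Model: a linearly elastic material in pure shear, so tau = G·gamma.
Solve for gamma: gamma = tau / G.
Convert to SI units:
  G = 80 GPa = 8 × 10¹⁰ Pa
  tau = 96 MPa = 9.6 × 10⁷ Pa
Substitute:
  gamma = (9.6 × 10⁷) / (8 × 10¹⁰)
  gamma = 0.0012
Final answer: gamma = 0.0012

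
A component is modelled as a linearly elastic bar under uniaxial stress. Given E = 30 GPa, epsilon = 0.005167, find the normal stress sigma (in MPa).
Model: a linearly elastic bar under uniaxial stress, so epsilon = sigma / E.
Solve for sigma: sigma = epsilon·E.
Convert to SI units:
  E = 30 GPa = 3 × 10¹⁰ Pa
Substitute:
  sigma = 0.005167 × (3 × 10¹⁰)
  sigma = 1.55 × 10⁸ Pa
Convert: sigma = 1.55 × 10⁸ Pa = 155 MPa
Final answer: sigma = 155 MPa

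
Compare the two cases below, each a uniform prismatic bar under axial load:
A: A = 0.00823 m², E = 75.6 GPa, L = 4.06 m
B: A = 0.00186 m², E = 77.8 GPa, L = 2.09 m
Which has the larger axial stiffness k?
Model: a uniform prismatic bar under axial load, so k = (A·E) / L (SI units).
  A: k = (0.00823 × (7.56 × 10¹⁰)) / 4.06 = 1.532 × 10⁸ N/m = 153.2 MN/m
  B: k = (0.00186 × (7.78 × 10¹⁰)) / 2.09 = 6.924 × 10⁷ N/m = 69.24 MN/m
153.2 MN/m > 69.24 MN/m, so A is larger.
Final answer: A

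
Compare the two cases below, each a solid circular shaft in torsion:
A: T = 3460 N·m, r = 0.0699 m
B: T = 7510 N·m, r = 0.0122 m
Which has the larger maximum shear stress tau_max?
Model: a solid circular shaft in torsion, so tau_max = (2·T) / (π·r^3) (SI units).
  A: tau_max = (2 × 3460) / (π × 0.0699^3) = 6.449 × 10⁶ Pa = 6.449 MPa
  B: tau_max = (2 × 7510) / (π × 0.0122^3) = 2.633 × 10⁹ Pa = 2633 MPa
2633 MPa > 6.449 MPa, so B is larger.
Final answer: B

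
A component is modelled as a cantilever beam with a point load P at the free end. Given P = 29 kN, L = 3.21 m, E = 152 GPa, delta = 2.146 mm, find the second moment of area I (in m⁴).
Model: a cantilever beam with a point load P at the free end, so delta = (P·L^3) / (3·E·I).
Solve for I: I = (P·L^3) / (3·delta·E).
Convert to SI units:
  P = 29 kN = 29000 N
  E = 152 GPa = 1.52 × 10¹¹ Pa
  delta = 2.146 mm = 0.002146 m
Substitute:
  I = (29000 × 3.21^3) / (3 × 0.002146 × (1.52 × 10¹¹))
  I = 0.0009802 m⁴
Final answer: I = 0.0009802 m⁴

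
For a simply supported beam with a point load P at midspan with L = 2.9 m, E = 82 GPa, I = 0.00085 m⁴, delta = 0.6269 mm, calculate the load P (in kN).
Model: a simply supported beam with a point load P at midspan, so delta = (P·L^3) / (48·E·I).
Solve for P: P = (48·delta·E·I) / L^3.
Convert to SI units:
  E = 82 GPa = 8.2 × 10¹⁰ Pa
  delta = 0.6269 mm = 0.0006269 m
Substitute:
  P = (48 × 0.0006269 × (8.2 × 10¹⁰) × 0.00085) / 2.9^3
  P = 86000 N
Convert: P = 86000 N = 86 kN
Final answer: P = 86 kN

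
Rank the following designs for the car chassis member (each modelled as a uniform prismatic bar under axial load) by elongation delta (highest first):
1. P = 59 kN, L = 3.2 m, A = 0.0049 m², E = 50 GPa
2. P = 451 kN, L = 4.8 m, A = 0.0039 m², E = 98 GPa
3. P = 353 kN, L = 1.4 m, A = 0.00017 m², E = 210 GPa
Model: a uniform prismatic bar under axial load, so delta = (P·L) / (A·E) (SI units).
  Case 1: delta = (59000 × 3.2) / (0.0049 × (5 × 10¹⁰)) = 0.0007706 m = 0.7706 mm
  Case 2: delta = (451000 × 4.8) / (0.0039 × (9.8 × 10¹⁰)) = 0.005664 m = 5.664 mm
  Case 3: delta = (353000 × 1.4) / (0.00017 × (2.1 × 10¹¹)) = 0.01384 m = 13.84 mm
Ordering: 13.84 mm (case 3) > 5.664 mm (case 2) > 0.7706 mm (case 1)
Final answer: 3, 2, 1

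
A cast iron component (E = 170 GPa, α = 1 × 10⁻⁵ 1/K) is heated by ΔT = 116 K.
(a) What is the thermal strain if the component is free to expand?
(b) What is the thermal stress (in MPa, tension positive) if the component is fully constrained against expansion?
(a) Free thermal strain ε_th = α·ΔT = (1 × 10⁻⁵) × 116 = 0.00116
(b) Fully constrained, the expansion is suppressed, so σ = -E·α·ΔT. Convert E = 170 GPa = 1.7 × 10¹¹ Pa.
  σ = -(1.7 × 10¹¹) × (1 × 10⁻⁵) × 116 = -1.972 × 10⁸ Pa = -197.2 MPa (compressive)
Final answer: (a) ε_th = 0.00116, (b) σ = -197.2 MPa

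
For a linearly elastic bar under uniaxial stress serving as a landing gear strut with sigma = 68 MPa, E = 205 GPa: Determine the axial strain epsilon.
Model: a linearly elastic bar under uniaxial stress, so epsilon = sigma / E.
Convert to SI units:
  sigma = 68 MPa = 6.8 × 10⁷ Pa
  E = 205 GPa = 2.05 × 10¹¹ Pa
Substitute:
  epsilon = (6.8 × 10⁷) / (2.05 × 10¹¹)
  epsilon = 0.0003317
Final answer: epsilon = 0.0003317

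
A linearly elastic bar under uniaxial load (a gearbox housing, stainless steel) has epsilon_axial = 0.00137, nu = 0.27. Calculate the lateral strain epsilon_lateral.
Model: a linearly elastic bar under uniaxial load, so epsilon_lateral = -nu·epsilon_axial.
Substitute:
  epsilon_lateral = -(0.27 × 0.00137)
  epsilon_lateral = -0.0003699
Final answer: epsilon_lateral = -0.0003699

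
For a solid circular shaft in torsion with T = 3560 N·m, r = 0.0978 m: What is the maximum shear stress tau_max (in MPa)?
Model: a solid circular shaft in torsion, so tau_max = (2·T) / (π·r^3).
Substitute:
  tau_max = (2 × 3560) / (π × 0.0978^3)
  tau_max = 2.423 × 10⁶ Pa
Convert: tau_max = 2.423 × 10⁶ Pa = 2.423 MPa
Final answer: tau_max = 2.423 MPa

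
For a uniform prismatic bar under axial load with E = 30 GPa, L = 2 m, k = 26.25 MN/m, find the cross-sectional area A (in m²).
Model: a uniform prismatic bar under axial load, so k = (A·E) / L.
Solve for A: A = (k·L) / E.
Convert to SI units:
  E = 30 GPa = 3 × 10¹⁰ Pa
  k = 26.25 MN/m = 2.625 × 10⁷ N/m
Substitute:
  A = ((2.625 × 10⁷) × 2) / (3 × 10¹⁰)
  A = 0.00175 m²
Final answer: A = 0.00175 m²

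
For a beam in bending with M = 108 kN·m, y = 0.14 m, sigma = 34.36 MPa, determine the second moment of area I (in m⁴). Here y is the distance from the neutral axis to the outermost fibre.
Model: a beam in bending, so sigma = (M·y) / I.
Solve for I: I = (M·y) / sigma.
Convert to SI units:
  M = 108 kN·m = 108000 N·m
  sigma = 34.36 MPa = 3.436 × 10⁷ Pa
Substitute:
  I = (108000 × 0.14) / (3.436 × 10⁷)
  I = 0.00044 m⁴
Final answer: I = 0.00044 m⁴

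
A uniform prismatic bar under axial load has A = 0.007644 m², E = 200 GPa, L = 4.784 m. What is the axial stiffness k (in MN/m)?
Model: a uniform prismatic bar under axial load, so k = (A·E) / L.
Convert to SI units:
  E = 200 GPa = 2 × 10¹¹ Pa
Substitute:
  k = (0.007644 × (2 × 10¹¹)) / 4.784
  k = 3.196 × 10⁸ N/m
Convert: k = 3.196 × 10⁸ N/m = 319.6 MN/m
Final answer: k = 319.6 MN/m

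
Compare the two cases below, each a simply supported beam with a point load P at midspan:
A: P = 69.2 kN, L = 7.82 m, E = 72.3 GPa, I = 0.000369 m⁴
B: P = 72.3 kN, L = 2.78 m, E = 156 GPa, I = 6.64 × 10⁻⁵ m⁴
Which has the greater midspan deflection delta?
Model: a simply supported beam with a point load P at midspan, so delta = (P·L^3) / (48·E·I) (SI units).
  A: delta = (69200 × 7.82^3) / (48 × (7.23 × 10¹⁰) × 0.000369) = 0.02584 m = 25.84 mm
  B: delta = (72300 × 2.78^3) / (48 × (1.56 × 10¹¹) × (6.64 × 10⁻⁵)) = 0.003124 m = 3.124 mm
25.84 mm > 3.124 mm, so A is larger.
Final answer: A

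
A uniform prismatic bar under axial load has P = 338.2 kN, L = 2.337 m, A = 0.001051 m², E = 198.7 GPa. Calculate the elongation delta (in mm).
Model: a uniform prismatic bar under axial load, so delta = (P·L) / (A·E).
Convert to SI units:
  P = 338.2 kN = 338200 N
  E = 198.7 GPa = 1.987 × 10¹¹ Pa
Substitute:
  delta = (338200 × 2.337) / (0.001051 × (1.987 × 10¹¹))
  delta = 0.003785 m
Convert: delta = 0.003785 m = 3.785 mm
Final answer: delta = 3.785 mm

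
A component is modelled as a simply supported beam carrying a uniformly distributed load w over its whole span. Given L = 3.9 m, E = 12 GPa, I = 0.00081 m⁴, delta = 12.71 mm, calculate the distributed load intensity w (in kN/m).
Model: a simply supported beam carrying a uniformly distributed load w over its whole span, so delta = (5·w·L^4) / (384·E·I).
Solve for w: w = (384·delta·E·I) / (5·L^4).
Convert to SI units:
  E = 12 GPa = 1.2 × 10¹⁰ Pa
  delta = 12.71 mm = 0.01271 m
Substitute:
  w = (384 × 0.01271 × (1.2 × 10¹⁰) × 0.00081) / (5 × 3.9^4)
  w = 41010 N/m
Convert: w = 41010 N/m = 41.01 kN/m
Final answer: w = 41.01 kN/m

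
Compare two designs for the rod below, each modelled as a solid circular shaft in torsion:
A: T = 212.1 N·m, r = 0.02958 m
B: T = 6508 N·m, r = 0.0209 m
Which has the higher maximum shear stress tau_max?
Model: a solid circular shaft in torsion, so tau_max = (2·T) / (π·r^3) (SI units).
  A: tau_max = (2 × 212.1) / (π × 0.02958^3) = 5.217 × 10⁶ Pa = 5.217 MPa
  B: tau_max = (2 × 6508) / (π × 0.0209^3) = 4.538 × 10⁸ Pa = 453.8 MPa
453.8 MPa > 5.217 MPa, so B is larger.
Final answer: B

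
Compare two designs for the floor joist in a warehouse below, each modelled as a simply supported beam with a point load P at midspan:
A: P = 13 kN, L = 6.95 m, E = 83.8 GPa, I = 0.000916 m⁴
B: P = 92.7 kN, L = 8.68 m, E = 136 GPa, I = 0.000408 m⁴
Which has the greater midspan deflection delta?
Model: a simply supported beam with a point load P at midspan, so delta = (P·L^3) / (48·E·I) (SI units).
  A: delta = (13000 × 6.95^3) / (48 × (8.38 × 10¹⁰) × 0.000916) = 0.001184 m = 1.184 mm
  B: delta = (92700 × 8.68^3) / (48 × (1.36 × 10¹¹) × 0.000408) = 0.02276 m = 22.76 mm
22.76 mm > 1.184 mm, so B is larger.
Final answer: B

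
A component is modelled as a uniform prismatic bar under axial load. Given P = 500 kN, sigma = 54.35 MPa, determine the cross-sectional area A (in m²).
Model: a uniform prismatic bar under axial load, so sigma = P / A.
Solve for A: A = P / sigma.
Convert to SI units:
  P = 500 kN = 500000 N
  sigma = 54.35 MPa = 5.435 × 10⁷ Pa
Substitute:
  A = 500000 / (5.435 × 10⁷)
  A = 0.0092 m²
Final answer: A = 0.0092 m²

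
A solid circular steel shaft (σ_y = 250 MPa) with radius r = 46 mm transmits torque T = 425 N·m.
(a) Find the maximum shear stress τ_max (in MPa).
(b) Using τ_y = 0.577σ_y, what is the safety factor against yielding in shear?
(a) For a solid circular shaft, τ_max = T·r/J with J = π·r^4/2, i.e. τ_max = 2·T / (π·r^3). Convert r = 46 mm = 0.046 m.
  τ_max = (2 × 425) / (π × 0.046^3) = 2.78 × 10⁶ Pa = 2.78 MPa
(b) τ_y = 0.577 × 250 = 144.25 MPa
  SF = τ_y/τ_max = 144.25 / 2.78 = 51.89
Final answer: (a) τ_max = 2.78 MPa, (b) SF = 51.89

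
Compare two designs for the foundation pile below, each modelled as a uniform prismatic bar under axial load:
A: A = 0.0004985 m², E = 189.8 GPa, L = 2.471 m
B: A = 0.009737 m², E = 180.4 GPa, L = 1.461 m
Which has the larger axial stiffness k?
Model: a uniform prismatic bar under axial load, so k = (A·E) / L (SI units).
  A: k = (0.0004985 × (1.898 × 10¹¹)) / 2.471 = 3.829 × 10⁷ N/m = 38.29 MN/m
  B: k = (0.009737 × (1.804 × 10¹¹)) / 1.461 = 1.202 × 10⁹ N/m = 1202 MN/m
1202 MN/m > 38.29 MN/m, so B is larger.
Final answer: B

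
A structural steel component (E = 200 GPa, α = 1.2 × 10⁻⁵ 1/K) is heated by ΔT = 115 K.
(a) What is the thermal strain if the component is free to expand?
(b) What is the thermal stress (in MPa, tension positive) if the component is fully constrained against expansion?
(a) Free thermal strain ε_th = α·ΔT = (1.2 × 10⁻⁵) × 115 = 0.00138
(b) Fully constrained, the expansion is suppressed, so σ = -E·α·ΔT. Convert E = 200 GPa = 2 × 10¹¹ Pa.
  σ = -(2 × 10¹¹) × (1.2 × 10⁻⁵) × 115 = -2.76 × 10⁸ Pa = -276 MPa (compressive)
Final answer: (a) ε_th = 0.00138, (b) σ = -276 MPa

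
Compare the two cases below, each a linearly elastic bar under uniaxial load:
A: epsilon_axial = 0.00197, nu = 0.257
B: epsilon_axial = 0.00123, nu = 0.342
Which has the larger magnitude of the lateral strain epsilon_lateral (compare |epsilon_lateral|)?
Model: a linearly elastic bar under uniaxial load, so epsilon_lateral = -nu·epsilon_axial (SI units).
  A: epsilon_lateral = -(0.257 × 0.00197) = -0.0005063
  B: epsilon_lateral = -(0.342 × 0.00123) = -0.0004207
|epsilon_lateral|: A = 0.0005063, B = 0.0004207, so A is larger in magnitude.
Final answer: A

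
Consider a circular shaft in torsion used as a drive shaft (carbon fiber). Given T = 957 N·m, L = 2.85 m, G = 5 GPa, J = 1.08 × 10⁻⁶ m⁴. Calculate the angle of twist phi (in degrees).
Model: a circular shaft in torsion, so phi = (T·L) / (G·J).
Convert to SI units:
  G = 5 GPa = 5 × 10⁹ Pa
Substitute:
  phi = (957 × 2.85) / ((5 × 10⁹) × (1.08 × 10⁻⁶))
  phi = 0.5051 rad
Convert to degrees: phi = 0.5051 × 180/π = 28.94°
Final answer: phi = 28.94°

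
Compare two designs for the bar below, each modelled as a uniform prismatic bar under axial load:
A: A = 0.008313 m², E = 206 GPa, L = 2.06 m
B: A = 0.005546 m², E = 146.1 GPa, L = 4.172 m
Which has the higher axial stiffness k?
Model: a uniform prismatic bar under axial load, so k = (A·E) / L (SI units).
  A: k = (0.008313 × (2.06 × 10¹¹)) / 2.06 = 8.313 × 10⁸ N/m = 831.3 MN/m
  B: k = (0.005546 × (1.461 × 10¹¹)) / 4.172 = 1.942 × 10⁸ N/m = 194.2 MN/m
831.3 MN/m > 194.2 MN/m, so A is larger.
Final answer: A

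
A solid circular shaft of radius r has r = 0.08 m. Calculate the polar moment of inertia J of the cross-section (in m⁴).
Model: a solid circular shaft of radius r, so J = (π·r^4) / 2.
Substitute:
  J = (π × 0.08^4) / 2
  J = 6.434 × 10⁻⁵ m⁴
Final answer: J = 6.434 × 10⁻⁵ m⁴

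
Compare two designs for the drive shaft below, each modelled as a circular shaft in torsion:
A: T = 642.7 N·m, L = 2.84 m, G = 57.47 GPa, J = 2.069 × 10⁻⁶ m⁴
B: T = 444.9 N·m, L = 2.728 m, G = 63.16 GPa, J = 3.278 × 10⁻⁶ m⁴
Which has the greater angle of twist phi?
Model: a circular shaft in torsion, so phi = (T·L) / (G·J) (SI units).
  A: phi = (642.7 × 2.84) / ((5.747 × 10¹⁰) × (2.069 × 10⁻⁶)) = 0.01535 rad = 0.8795°
  B: phi = (444.9 × 2.728) / ((6.316 × 10¹⁰) × (3.278 × 10⁻⁶)) = 0.005862 rad = 0.3359°
0.8795° > 0.3359°, so A is larger.
Final answer: A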